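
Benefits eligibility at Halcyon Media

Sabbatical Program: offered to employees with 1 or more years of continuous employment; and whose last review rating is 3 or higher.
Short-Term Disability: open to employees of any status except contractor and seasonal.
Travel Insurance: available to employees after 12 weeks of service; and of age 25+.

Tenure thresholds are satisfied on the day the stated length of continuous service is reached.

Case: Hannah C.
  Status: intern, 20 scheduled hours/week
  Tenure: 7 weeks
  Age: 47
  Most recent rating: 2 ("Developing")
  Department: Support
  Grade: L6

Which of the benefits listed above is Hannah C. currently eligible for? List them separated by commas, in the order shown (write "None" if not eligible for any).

Sabbatical Program — service 7 weeks < 1 year (≈365 days) ✗ → not eligible.
Short-Term Disability — status intern ✓ (not excluded) → eligible.
Travel Insurance — service 7 weeks < 12 weeks ✗ → not eligible.

Short-Term Disability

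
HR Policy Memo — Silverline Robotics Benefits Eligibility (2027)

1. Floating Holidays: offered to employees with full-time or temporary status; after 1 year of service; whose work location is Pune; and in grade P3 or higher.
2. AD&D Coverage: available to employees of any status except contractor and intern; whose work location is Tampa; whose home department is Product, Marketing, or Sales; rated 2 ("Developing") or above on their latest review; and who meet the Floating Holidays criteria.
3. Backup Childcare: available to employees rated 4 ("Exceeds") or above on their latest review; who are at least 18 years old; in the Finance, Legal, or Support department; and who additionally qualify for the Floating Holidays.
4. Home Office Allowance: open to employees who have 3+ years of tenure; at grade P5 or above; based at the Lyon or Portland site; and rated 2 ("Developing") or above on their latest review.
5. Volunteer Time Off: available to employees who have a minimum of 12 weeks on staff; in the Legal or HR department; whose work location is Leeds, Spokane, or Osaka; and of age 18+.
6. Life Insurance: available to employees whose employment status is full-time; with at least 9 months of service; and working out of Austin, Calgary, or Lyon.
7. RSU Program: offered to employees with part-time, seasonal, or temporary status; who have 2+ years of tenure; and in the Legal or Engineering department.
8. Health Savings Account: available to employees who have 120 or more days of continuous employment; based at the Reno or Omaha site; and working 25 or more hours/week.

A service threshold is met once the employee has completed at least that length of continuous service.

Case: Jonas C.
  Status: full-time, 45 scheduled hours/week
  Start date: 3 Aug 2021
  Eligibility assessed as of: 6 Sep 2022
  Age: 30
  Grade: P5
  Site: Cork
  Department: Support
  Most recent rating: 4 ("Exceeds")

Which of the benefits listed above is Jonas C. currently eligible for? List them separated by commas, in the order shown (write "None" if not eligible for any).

None

Service from 3 Aug 2021 to 6 Sep 2022: 399 days.
Floating Holidays — status full-time ✓; service 399 days ≥ 1 year (≈365 days) ✓; site Cork ✗ (not Pune) → not eligible.
AD&D Coverage — status full-time ✓ (not excluded); site Cork ✗ (not Tampa) → not eligible.
Backup Childcare — rating 4 ≥ 4 ✓; age 30 ≥ 18 ✓; dept Support ✓; not eligible for Floating Holidays ✗ → not eligible.
Home Office Allowance — service 399 days < 3 years (≈1095 days) ✗ → not eligible.
Volunteer Time Off — service 399 days ≥ 12 weeks (≈84 days) ✓; dept Support ✗ → not eligible.
Life Insurance — status full-time ✓; service 399 days ≥ 9 months (≈270 days) ✓; site Cork ✗ (not Austin, Calgary, or Lyon) → not eligible.
RSU Program — status full-time ✗ (requires part-time, seasonal, or temporary) → not eligible.
Health Savings Account — service 399 days ≥ 120 days ✓; site Cork ✗ (not Reno or Omaha) → not eligible.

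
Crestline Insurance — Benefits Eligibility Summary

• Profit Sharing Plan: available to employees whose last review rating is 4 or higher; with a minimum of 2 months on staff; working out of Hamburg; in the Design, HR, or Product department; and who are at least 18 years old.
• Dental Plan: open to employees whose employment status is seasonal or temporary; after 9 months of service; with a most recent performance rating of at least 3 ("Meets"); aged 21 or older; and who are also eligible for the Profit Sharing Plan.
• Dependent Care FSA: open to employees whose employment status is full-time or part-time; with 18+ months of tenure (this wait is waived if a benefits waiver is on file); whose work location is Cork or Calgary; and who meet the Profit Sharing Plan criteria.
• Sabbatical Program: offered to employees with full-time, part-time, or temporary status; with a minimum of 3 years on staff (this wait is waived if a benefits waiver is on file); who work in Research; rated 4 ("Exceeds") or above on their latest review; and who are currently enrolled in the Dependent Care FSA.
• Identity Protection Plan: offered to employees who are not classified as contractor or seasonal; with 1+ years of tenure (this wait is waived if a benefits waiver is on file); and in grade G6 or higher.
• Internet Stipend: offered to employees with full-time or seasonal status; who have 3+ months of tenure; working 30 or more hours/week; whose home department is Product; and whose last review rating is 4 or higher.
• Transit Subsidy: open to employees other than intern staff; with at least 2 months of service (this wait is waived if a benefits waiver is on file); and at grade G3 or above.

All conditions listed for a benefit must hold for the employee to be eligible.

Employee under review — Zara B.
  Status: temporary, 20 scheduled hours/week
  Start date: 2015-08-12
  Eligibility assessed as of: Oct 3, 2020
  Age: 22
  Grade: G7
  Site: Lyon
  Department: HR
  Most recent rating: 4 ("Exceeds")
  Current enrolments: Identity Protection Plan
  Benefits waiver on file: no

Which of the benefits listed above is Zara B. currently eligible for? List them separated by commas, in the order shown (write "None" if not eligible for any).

Service from 2015-08-12 to Oct 3, 2020: 1879 days.
Profit Sharing Plan — rating 4 ≥ 4 ✓; service 1879 days ≥ 2 months (≈60 days) ✓; site Lyon ✗ (not Hamburg) → not eligible.
Dental Plan — status temporary ✓; service 1879 days ≥ 9 months (≈270 days) ✓; rating 4 ≥ 3 ✓; age 22 ≥ 21 ✓; not eligible for Profit Sharing Plan ✗ → not eligible.
Dependent Care FSA — status temporary ✗ (requires full-time or part-time) → not eligible.
Sabbatical Program — status temporary ✓; no waiver, service 1879 days ≥ 3 years (≈1095 days) ✓; dept HR ✗ → not eligible.
Identity Protection Plan — status temporary ✓ (not excluded); no waiver, service 1879 days ≥ 1 year (≈365 days) ✓; grade G7 ≥ G6 ✓ → eligible.
Internet Stipend — status temporary ✗ (requires full-time or seasonal) → not eligible.
Transit Subsidy — status temporary ✓ (not excluded); no waiver, service 1879 days ≥ 2 months (≈60 days) ✓; grade G7 ≥ G3 ✓ → eligible.

Identity Protection Plan, Transit Subsidy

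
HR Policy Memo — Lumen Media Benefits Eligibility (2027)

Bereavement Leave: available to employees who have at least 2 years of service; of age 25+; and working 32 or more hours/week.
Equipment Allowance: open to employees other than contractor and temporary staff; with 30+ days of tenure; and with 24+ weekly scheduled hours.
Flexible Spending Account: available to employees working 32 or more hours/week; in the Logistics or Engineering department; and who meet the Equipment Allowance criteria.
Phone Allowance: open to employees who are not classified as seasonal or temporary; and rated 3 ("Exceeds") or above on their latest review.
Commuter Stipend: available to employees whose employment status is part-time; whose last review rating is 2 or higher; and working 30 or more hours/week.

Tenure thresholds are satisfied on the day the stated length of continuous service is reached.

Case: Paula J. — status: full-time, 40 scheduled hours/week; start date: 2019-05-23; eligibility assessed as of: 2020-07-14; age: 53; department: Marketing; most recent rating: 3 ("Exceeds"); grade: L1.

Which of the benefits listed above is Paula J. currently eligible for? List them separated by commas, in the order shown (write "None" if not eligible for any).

Equipment Allowance, Phone Allowance

Service from 2019-05-23 to 2020-07-14: 418 days.
Bereavement Leave — service 418 days < 2 years (≈730 days) ✗ → not eligible.
Equipment Allowance — status full-time ✓ (not excluded); service 418 days ≥ 30 days ✓; 40 hrs/wk ≥ 24 ✓ → eligible.
Flexible Spending Account — 40 hrs/wk ≥ 32 ✓; dept Marketing ✗ → not eligible.
Phone Allowance — status full-time ✓ (not excluded); rating 3 ≥ 3 ✓ → eligible.
Commuter Stipend — status full-time ✗ (requires part-time) → not eligible.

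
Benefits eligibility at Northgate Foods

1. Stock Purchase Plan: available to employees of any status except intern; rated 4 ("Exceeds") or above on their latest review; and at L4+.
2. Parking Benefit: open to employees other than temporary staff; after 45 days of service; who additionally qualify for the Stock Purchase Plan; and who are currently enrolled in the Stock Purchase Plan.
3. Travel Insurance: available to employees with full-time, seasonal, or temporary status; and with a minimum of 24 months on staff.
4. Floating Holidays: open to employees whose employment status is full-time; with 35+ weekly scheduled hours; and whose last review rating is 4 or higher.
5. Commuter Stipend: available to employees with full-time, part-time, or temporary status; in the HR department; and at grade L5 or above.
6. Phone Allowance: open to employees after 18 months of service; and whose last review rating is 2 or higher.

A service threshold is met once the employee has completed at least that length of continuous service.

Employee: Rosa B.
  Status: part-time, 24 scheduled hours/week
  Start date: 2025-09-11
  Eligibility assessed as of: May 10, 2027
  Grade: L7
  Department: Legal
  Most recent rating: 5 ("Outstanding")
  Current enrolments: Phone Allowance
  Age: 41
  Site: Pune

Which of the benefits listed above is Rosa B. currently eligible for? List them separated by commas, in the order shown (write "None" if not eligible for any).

Stock Purchase Plan, Phone Allowance

Service from 2025-09-11 to May 10, 2027: 606 days.
Stock Purchase Plan — status part-time ✓ (not excluded); rating 5 ≥ 4 ✓; grade L7 ≥ L4 ✓ → eligible.
Parking Benefit — status part-time ✓ (not excluded); service 606 days ≥ 45 days ✓; eligible for Stock Purchase Plan ✓; not enrolled in Stock Purchase Plan ✗ → not eligible.
Travel Insurance — status part-time ✗ (requires full-time, seasonal, or temporary) → not eligible.
Floating Holidays — status part-time ✗ (requires full-time) → not eligible.
Commuter Stipend — status part-time ✓; dept Legal ✗ → not eligible.
Phone Allowance — service 606 days ≥ 18 months (≈540 days) ✓; rating 5 ≥ 2 ✓ → eligible.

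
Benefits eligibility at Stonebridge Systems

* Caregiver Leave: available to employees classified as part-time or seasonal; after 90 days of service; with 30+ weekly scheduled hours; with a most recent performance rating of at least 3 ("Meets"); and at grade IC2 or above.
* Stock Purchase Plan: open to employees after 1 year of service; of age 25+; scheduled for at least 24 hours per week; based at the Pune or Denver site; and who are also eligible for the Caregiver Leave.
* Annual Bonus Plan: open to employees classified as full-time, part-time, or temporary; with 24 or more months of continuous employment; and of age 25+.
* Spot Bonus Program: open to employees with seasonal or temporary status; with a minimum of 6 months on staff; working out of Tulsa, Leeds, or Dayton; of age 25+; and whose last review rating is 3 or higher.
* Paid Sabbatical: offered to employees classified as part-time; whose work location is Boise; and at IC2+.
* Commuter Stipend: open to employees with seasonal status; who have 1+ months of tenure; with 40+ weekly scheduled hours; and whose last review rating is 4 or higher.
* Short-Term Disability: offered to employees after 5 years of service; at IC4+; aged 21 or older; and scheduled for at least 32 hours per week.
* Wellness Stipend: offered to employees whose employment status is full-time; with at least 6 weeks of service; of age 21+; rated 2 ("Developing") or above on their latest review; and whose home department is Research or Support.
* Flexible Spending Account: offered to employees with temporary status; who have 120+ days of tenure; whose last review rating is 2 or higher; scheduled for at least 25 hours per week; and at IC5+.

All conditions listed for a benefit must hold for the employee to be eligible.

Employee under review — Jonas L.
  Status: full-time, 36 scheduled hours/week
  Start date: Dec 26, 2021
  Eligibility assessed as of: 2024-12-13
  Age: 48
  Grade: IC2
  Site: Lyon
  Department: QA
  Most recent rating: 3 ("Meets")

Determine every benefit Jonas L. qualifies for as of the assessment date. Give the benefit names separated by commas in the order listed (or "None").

Annual Bonus Plan

Service from Dec 26, 2021 to 2024-12-13: 1083 days.
Caregiver Leave — status full-time ✗ (requires part-time or seasonal) → not eligible.
Stock Purchase Plan — service 1083 days ≥ 1 year (≈365 days) ✓; age 48 ≥ 25 ✓; 36 hrs/wk ≥ 24 ✓; site Lyon ✗ (not Pune or Denver) → not eligible.
Annual Bonus Plan — status full-time ✓; service 1083 days ≥ 24 months (≈720 days) ✓; age 48 ≥ 25 ✓ → eligible.
Spot Bonus Program — status full-time ✗ (requires seasonal or temporary) → not eligible.
Paid Sabbatical — status full-time ✗ (requires part-time) → not eligible.
Commuter Stipend — status full-time ✗ (requires seasonal) → not eligible.
Short-Term Disability — service 1083 days < 5 years (≈1825 days) ✗ → not eligible.
Wellness Stipend — status full-time ✓; service 1083 days ≥ 6 weeks (≈42 days) ✓; age 48 ≥ 21 ✓; rating 3 ≥ 2 ✓; dept QA ✗ → not eligible.
Flexible Spending Account — status full-time ✗ (requires temporary) → not eligible.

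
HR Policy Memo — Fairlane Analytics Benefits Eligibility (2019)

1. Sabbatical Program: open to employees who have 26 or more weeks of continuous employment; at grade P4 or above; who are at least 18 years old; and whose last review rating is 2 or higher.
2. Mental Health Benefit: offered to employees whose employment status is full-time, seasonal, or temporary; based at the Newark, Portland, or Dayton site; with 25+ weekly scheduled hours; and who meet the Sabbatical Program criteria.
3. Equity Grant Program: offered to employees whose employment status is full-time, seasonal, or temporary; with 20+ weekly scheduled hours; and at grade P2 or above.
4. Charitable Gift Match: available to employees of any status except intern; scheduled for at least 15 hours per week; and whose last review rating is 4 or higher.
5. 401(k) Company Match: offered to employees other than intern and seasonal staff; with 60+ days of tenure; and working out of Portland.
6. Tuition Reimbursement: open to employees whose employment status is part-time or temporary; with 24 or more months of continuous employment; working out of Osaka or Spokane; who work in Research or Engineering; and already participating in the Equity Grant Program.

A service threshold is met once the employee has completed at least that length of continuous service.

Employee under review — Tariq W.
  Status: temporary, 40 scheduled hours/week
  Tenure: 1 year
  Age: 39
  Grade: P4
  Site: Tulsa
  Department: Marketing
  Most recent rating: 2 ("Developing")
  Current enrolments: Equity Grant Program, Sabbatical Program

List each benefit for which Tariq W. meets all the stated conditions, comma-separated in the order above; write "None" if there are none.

Sabbatical Program — service 1 year ≥ 26 weeks (≈182 days) ✓; grade P4 ≥ P4 ✓; age 39 ≥ 18 ✓; rating 2 ≥ 2 ✓ → eligible.
Mental Health Benefit — status temporary ✓; site Tulsa ✗ (not Newark, Portland, or Dayton) → not eligible.
Equity Grant Program — status temporary ✓; 40 hrs/wk ≥ 20 ✓; grade P4 ≥ P2 ✓ → eligible.
Charitable Gift Match — status temporary ✓ (not excluded); 40 hrs/wk ≥ 15 ✓; rating 2 < 4 ✗ → not eligible.
401(k) Company Match — status temporary ✓ (not excluded); service 1 year ≥ 60 days ✓; site Tulsa ✗ (not Portland) → not eligible.
Tuition Reimbursement — status temporary ✓; service 1 year < 24 months (≈720 days) ✗ → not eligible.

Sabbatical Program, Equity Grant Program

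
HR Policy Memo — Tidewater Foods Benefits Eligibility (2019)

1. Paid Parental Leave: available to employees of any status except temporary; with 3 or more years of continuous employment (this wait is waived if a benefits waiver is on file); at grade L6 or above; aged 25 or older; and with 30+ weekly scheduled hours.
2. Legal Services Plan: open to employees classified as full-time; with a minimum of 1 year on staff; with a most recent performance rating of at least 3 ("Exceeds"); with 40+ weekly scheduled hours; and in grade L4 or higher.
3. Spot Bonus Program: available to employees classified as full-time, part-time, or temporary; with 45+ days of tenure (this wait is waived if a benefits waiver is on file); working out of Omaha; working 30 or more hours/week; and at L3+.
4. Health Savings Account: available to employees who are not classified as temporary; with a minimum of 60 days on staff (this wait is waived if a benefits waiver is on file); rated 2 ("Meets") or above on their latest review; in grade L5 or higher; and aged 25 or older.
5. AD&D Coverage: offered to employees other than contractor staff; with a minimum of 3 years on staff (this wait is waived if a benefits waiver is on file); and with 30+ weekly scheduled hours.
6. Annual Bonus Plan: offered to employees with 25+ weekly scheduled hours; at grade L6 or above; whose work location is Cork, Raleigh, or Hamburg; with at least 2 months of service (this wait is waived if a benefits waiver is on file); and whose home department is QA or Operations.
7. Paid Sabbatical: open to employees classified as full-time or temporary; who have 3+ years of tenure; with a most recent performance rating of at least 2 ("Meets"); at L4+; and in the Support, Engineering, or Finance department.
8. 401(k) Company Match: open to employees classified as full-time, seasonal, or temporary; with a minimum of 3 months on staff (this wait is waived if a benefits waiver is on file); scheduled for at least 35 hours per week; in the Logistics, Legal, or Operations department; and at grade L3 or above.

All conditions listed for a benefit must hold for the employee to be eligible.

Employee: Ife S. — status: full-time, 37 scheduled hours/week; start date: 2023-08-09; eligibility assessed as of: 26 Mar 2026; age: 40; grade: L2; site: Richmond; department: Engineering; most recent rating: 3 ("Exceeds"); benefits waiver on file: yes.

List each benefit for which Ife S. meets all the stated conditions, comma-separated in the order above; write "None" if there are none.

Service from 2023-08-09 to 26 Mar 2026: 960 days.
Paid Parental Leave — status full-time ✓ (not excluded); benefits waiver on file ✓; grade L2 < L6 ✗ → not eligible.
Legal Services Plan — status full-time ✓; service 960 days ≥ 1 year (≈365 days) ✓; rating 3 ≥ 3 ✓; 37 hrs/wk < 40 ✗ → not eligible.
Spot Bonus Program — status full-time ✓; benefits waiver on file ✓; site Richmond ✗ (not Omaha) → not eligible.
Health Savings Account — status full-time ✓ (not excluded); benefits waiver on file ✓; rating 3 ≥ 2 ✓; grade L2 < L5 ✗ → not eligible.
AD&D Coverage — status full-time ✓ (not excluded); benefits waiver on file ✓; 37 hrs/wk ≥ 30 ✓ → eligible.
Annual Bonus Plan — 37 hrs/wk ≥ 25 ✓; grade L2 < L6 ✗ → not eligible.
Paid Sabbatical — status full-time ✓; service 960 days < 3 years (≈1095 days) ✗ → not eligible.
401(k) Company Match — status full-time ✓; benefits waiver on file ✓; 37 hrs/wk ≥ 35 ✓; dept Engineering ✗ → not eligible.

AD&D Coverage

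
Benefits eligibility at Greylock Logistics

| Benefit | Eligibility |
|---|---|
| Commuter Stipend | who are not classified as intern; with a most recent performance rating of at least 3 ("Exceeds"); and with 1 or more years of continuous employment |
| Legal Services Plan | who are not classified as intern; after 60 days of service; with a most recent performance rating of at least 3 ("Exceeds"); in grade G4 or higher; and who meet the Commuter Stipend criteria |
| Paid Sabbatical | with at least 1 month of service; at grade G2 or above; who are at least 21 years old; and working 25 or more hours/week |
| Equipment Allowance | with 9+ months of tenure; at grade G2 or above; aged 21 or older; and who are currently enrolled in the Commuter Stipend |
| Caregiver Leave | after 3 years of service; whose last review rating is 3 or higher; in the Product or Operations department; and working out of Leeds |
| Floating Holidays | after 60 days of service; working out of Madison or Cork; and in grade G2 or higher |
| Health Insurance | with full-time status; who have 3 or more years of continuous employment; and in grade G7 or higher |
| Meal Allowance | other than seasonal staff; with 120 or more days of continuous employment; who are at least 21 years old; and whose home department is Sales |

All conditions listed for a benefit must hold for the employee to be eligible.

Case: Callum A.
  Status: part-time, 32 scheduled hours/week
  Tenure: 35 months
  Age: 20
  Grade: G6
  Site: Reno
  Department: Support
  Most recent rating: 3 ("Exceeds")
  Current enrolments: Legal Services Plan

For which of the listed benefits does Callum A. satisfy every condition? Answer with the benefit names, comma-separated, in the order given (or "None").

Commuter Stipend — status part-time ✓ (not excluded); rating 3 ≥ 3 ✓; service 35 months ≥ 1 year (≈365 days) ✓ → eligible.
Legal Services Plan — status part-time ✓ (not excluded); service 35 months ≥ 60 days ✓; rating 3 ≥ 3 ✓; grade G6 ≥ G4 ✓; eligible for Commuter Stipend ✓ → eligible.
Paid Sabbatical — service 35 months ≥ 1 month ✓; grade G6 ≥ G2 ✓; age 20 < 21 ✗ → not eligible.
Equipment Allowance — service 35 months ≥ 9 months ✓; grade G6 ≥ G2 ✓; age 20 < 21 ✗ → not eligible.
Caregiver Leave — service 35 months < 3 years (≈1095 days) ✗ → not eligible.
Floating Holidays — service 35 months ≥ 60 days ✓; site Reno ✗ (not Madison or Cork) → not eligible.
Health Insurance — status part-time ✗ (requires full-time) → not eligible.
Meal Allowance — status part-time ✓ (not excluded); service 35 months ≥ 120 days ✓; age 20 < 21 ✗ → not eligible.

Commuter Stipend, Legal Services Plan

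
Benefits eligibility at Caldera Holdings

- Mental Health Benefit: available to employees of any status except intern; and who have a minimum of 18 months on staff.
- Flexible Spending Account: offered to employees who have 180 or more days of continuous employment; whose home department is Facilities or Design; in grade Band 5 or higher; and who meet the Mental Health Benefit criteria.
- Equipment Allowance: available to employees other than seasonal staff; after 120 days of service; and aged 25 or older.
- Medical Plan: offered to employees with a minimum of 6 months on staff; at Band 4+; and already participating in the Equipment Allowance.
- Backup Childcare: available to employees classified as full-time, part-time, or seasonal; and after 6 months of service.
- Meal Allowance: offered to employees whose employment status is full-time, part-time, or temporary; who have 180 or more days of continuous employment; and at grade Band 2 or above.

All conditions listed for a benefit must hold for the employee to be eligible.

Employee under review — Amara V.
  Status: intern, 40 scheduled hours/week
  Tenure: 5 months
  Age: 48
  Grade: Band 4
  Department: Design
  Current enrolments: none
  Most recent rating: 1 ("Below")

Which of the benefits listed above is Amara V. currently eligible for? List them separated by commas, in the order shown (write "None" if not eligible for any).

Mental Health Benefit — status intern ✗ (excluded) → not eligible.
Flexible Spending Account — service 5 months < 180 days ✗ → not eligible.
Equipment Allowance — status intern ✓ (not excluded); service 5 months ≥ 120 days ✓; age 48 ≥ 25 ✓ → eligible.
Medical Plan — service 5 months < 6 months ✗ → not eligible.
Backup Childcare — status intern ✗ (requires full-time, part-time, or seasonal) → not eligible.
Meal Allowance — status intern ✗ (requires full-time, part-time, or temporary) → not eligible.

Equipment Allowance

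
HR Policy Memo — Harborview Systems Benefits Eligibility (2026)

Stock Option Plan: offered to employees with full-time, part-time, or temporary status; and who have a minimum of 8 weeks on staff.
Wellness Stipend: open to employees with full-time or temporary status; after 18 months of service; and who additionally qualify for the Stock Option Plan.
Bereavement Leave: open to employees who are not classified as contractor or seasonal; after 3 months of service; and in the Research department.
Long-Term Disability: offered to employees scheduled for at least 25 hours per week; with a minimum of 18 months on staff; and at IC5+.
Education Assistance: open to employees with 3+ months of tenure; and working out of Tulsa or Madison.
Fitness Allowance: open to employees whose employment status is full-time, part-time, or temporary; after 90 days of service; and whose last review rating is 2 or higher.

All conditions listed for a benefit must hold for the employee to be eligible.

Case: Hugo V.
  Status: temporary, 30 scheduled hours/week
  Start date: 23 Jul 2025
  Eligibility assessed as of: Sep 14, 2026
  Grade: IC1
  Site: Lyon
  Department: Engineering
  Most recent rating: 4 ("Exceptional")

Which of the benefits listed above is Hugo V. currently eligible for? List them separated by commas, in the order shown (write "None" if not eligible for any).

Stock Option Plan, Fitness Allowance

Service from 23 Jul 2025 to Sep 14, 2026: 418 days.
Stock Option Plan — status temporary ✓; service 418 days ≥ 8 weeks (≈56 days) ✓ → eligible.
Wellness Stipend — status temporary ✓; service 418 days < 18 months (≈540 days) ✗ → not eligible.
Bereavement Leave — status temporary ✓ (not excluded); service 418 days ≥ 3 months (≈90 days) ✓; dept Engineering ✗ → not eligible.
Long-Term Disability — 30 hrs/wk ≥ 25 ✓; service 418 days < 18 months (≈540 days) ✗ → not eligible.
Education Assistance — service 418 days ≥ 3 months (≈90 days) ✓; site Lyon ✗ (not Tulsa or Madison) → not eligible.
Fitness Allowance — status temporary ✓; service 418 days ≥ 90 days ✓; rating 4 ≥ 2 ✓ → eligible.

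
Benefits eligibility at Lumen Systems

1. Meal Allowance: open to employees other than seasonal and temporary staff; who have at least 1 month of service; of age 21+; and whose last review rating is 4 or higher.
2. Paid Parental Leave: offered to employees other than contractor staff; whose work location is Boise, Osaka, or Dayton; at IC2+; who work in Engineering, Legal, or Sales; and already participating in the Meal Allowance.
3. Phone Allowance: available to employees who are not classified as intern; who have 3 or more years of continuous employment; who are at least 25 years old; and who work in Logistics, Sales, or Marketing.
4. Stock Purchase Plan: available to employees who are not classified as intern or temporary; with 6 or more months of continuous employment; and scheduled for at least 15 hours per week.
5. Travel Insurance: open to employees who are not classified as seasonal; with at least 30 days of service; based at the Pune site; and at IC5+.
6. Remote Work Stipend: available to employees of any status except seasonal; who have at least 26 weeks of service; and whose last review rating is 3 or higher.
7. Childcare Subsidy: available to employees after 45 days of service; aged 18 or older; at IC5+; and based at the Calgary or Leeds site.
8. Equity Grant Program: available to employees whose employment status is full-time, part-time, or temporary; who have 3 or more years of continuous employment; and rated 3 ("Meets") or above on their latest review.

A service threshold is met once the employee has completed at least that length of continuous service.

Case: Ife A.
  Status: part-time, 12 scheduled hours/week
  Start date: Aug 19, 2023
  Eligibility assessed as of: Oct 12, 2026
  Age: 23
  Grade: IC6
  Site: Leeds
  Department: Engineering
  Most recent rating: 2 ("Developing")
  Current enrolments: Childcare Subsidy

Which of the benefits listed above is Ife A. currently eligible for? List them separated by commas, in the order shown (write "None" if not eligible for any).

Childcare Subsidy

Service from Aug 19, 2023 to Oct 12, 2026: 1150 days.
Meal Allowance — status part-time ✓ (not excluded); service 1150 days ≥ 1 month (≈30 days) ✓; age 23 ≥ 21 ✓; rating 2 < 4 ✗ → not eligible.
Paid Parental Leave — status part-time ✓ (not excluded); site Leeds ✗ (not Boise, Osaka, or Dayton) → not eligible.
Phone Allowance — status part-time ✓ (not excluded); service 1150 days ≥ 3 years (≈1095 days) ✓; age 23 < 25 ✗ → not eligible.
Stock Purchase Plan — status part-time ✓ (not excluded); service 1150 days ≥ 6 months (≈180 days) ✓; 12 hrs/wk < 15 ✗ → not eligible.
Travel Insurance — status part-time ✓ (not excluded); service 1150 days ≥ 30 days ✓; site Leeds ✗ (not Pune) → not eligible.
Remote Work Stipend — status part-time ✓ (not excluded); service 1150 days ≥ 26 weeks (≈182 days) ✓; rating 2 < 3 ✗ → not eligible.
Childcare Subsidy — service 1150 days ≥ 45 days ✓; age 23 ≥ 18 ✓; grade IC6 ≥ IC5 ✓; site Leeds ✓ → eligible.
Equity Grant Program — status part-time ✓; service 1150 days ≥ 3 years (≈1095 days) ✓; rating 2 < 3 ✗ → not eligible.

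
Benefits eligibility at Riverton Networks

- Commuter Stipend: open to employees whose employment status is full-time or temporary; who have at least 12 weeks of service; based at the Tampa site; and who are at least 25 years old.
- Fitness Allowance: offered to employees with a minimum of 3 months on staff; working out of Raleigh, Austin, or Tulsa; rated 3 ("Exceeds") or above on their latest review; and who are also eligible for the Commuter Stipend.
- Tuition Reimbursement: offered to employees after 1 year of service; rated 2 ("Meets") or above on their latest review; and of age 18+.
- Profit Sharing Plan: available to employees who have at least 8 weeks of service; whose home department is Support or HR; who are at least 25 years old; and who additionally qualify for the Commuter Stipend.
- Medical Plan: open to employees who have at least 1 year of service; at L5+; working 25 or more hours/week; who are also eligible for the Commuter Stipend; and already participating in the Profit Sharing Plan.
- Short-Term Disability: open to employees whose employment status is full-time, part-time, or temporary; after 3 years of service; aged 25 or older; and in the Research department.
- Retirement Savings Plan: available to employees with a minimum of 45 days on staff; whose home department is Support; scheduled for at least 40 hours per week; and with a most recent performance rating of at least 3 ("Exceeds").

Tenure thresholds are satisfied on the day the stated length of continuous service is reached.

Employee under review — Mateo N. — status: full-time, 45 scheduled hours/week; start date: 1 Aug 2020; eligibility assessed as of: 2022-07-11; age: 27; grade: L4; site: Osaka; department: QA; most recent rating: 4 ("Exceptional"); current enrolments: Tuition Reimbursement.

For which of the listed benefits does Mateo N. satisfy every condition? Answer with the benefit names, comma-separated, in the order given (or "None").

Service from 1 Aug 2020 to 2022-07-11: 709 days.
Commuter Stipend — status full-time ✓; service 709 days ≥ 12 weeks (≈84 days) ✓; site Osaka ✗ (not Tampa) → not eligible.
Fitness Allowance — service 709 days ≥ 3 months (≈90 days) ✓; site Osaka ✗ (not Raleigh, Austin, or Tulsa) → not eligible.
Tuition Reimbursement — service 709 days ≥ 1 year (≈365 days) ✓; rating 4 ≥ 2 ✓; age 27 ≥ 18 ✓ → eligible.
Profit Sharing Plan — service 709 days ≥ 8 weeks (≈56 days) ✓; dept QA ✗ → not eligible.
Medical Plan — service 709 days ≥ 1 year (≈365 days) ✓; grade L4 < L5 ✗ → not eligible.
Short-Term Disability — status full-time ✓; service 709 days < 3 years (≈1095 days) ✗ → not eligible.
Retirement Savings Plan — service 709 days ≥ 45 days ✓; dept QA ✗ → not eligible.

Tuition Reimbursement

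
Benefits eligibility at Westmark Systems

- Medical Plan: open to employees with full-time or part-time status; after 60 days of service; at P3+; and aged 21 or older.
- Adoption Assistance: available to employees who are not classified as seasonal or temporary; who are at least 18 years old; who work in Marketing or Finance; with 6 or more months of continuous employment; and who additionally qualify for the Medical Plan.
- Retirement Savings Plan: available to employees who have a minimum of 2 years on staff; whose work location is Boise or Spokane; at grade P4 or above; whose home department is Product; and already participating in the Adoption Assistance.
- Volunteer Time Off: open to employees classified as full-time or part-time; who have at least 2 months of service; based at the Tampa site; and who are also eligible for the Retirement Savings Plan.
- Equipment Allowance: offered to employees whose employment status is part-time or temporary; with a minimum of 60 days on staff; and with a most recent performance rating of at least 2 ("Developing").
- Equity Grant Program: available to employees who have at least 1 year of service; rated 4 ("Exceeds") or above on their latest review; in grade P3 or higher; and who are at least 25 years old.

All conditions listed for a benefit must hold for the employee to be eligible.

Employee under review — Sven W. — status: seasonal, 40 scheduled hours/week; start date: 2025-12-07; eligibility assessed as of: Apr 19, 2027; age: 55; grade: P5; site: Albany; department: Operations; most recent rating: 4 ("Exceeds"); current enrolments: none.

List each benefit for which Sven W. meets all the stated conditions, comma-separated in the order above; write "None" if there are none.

Service from 2025-12-07 to Apr 19, 2027: 498 days.
Medical Plan — status seasonal ✗ (requires full-time or part-time) → not eligible.
Adoption Assistance — status seasonal ✗ (excluded) → not eligible.
Retirement Savings Plan — service 498 days < 2 years (≈730 days) ✗ → not eligible.
Volunteer Time Off — status seasonal ✗ (requires full-time or part-time) → not eligible.
Equipment Allowance — status seasonal ✗ (requires part-time or temporary) → not eligible.
Equity Grant Program — service 498 days ≥ 1 year (≈365 days) ✓; rating 4 ≥ 4 ✓; grade P5 ≥ P3 ✓; age 55 ≥ 25 ✓ → eligible.

Equity Grant Program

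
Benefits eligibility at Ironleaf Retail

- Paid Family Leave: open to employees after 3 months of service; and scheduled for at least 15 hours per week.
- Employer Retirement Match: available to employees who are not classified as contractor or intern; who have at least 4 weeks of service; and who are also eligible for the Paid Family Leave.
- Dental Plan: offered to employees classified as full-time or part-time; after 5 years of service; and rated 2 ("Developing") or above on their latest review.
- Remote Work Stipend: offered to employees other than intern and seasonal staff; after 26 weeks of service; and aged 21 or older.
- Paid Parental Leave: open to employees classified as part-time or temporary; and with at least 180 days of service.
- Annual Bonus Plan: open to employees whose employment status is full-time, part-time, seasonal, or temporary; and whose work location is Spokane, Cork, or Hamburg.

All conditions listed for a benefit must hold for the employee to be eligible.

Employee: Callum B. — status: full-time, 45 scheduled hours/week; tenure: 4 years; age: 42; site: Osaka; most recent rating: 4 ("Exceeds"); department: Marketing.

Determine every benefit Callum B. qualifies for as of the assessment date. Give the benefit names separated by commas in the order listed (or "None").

Paid Family Leave, Employer Retirement Match, Remote Work Stipend

Paid Family Leave — service 4 years ≥ 3 months (≈90 days) ✓; 45 hrs/wk ≥ 15 ✓ → eligible.
Employer Retirement Match — status full-time ✓ (not excluded); service 4 years ≥ 4 weeks (≈28 days) ✓; eligible for Paid Family Leave ✓ → eligible.
Dental Plan — status full-time ✓; service 4 years < 5 years ✗ → not eligible.
Remote Work Stipend — status full-time ✓ (not excluded); service 4 years ≥ 26 weeks (≈182 days) ✓; age 42 ≥ 21 ✓ → eligible.
Paid Parental Leave — status full-time ✗ (requires part-time or temporary) → not eligible.
Annual Bonus Plan — status full-time ✓; site Osaka ✗ (not Spokane, Cork, or Hamburg) → not eligible.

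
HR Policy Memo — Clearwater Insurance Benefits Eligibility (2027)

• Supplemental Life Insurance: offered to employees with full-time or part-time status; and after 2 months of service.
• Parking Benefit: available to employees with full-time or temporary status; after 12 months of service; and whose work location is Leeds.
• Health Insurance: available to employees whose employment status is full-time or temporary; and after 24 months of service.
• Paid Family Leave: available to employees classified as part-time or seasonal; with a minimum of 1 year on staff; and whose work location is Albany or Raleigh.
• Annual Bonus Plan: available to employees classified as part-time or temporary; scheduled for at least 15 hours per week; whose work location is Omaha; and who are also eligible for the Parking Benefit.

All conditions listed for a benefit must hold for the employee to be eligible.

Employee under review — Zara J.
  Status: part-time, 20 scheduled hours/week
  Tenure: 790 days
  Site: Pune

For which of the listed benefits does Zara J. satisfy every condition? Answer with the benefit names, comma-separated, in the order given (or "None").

Supplemental Life Insurance

Supplemental Life Insurance — status part-time ✓; service 790 days ≥ 2 months (≈60 days) ✓ → eligible.
Parking Benefit — status part-time ✗ (requires full-time or temporary) → not eligible.
Health Insurance — status part-time ✗ (requires full-time or temporary) → not eligible.
Paid Family Leave — status part-time ✓; service 790 days ≥ 1 year (≈365 days) ✓; site Pune ✗ (not Albany or Raleigh) → not eligible.
Annual Bonus Plan — status part-time ✓; 20 hrs/wk ≥ 15 ✓; site Pune ✗ (not Omaha) → not eligible.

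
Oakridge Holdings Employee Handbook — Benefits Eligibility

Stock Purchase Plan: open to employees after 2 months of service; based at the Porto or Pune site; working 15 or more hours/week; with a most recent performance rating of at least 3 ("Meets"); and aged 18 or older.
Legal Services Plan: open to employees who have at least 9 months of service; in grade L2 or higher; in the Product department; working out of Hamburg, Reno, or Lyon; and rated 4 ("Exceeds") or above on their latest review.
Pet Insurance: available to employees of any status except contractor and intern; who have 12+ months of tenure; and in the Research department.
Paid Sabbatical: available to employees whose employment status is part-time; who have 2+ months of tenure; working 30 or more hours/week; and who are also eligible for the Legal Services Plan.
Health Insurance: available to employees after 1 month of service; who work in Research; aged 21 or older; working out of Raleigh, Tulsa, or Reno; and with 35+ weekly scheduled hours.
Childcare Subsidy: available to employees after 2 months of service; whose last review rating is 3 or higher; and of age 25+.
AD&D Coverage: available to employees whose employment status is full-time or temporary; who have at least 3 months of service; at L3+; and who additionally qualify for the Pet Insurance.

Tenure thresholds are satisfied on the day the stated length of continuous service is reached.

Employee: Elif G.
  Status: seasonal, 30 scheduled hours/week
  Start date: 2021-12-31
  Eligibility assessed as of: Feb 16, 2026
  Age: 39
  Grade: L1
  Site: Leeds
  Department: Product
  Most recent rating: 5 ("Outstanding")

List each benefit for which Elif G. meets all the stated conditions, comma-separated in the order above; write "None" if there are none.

Childcare Subsidy

Service from 2021-12-31 to Feb 16, 2026: 1508 days.
Stock Purchase Plan — service 1508 days ≥ 2 months (≈60 days) ✓; site Leeds ✗ (not Porto or Pune) → not eligible.
Legal Services Plan — service 1508 days ≥ 9 months (≈270 days) ✓; grade L1 < L2 ✗ → not eligible.
Pet Insurance — status seasonal ✓ (not excluded); service 1508 days ≥ 12 months (≈360 days) ✓; dept Product ✗ → not eligible.
Paid Sabbatical — status seasonal ✗ (requires part-time) → not eligible.
Health Insurance — service 1508 days ≥ 1 month (≈30 days) ✓; dept Product ✗ → not eligible.
Childcare Subsidy — service 1508 days ≥ 2 months (≈60 days) ✓; rating 5 ≥ 3 ✓; age 39 ≥ 25 ✓ → eligible.
AD&D Coverage — status seasonal ✗ (requires full-time or temporary) → not eligible.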